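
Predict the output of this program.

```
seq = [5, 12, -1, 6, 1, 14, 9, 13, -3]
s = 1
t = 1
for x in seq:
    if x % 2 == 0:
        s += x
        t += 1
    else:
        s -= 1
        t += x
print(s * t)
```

756

x=5: not even, s = 1-1 = 0; t=6
x=12: even, s = 0+12 = 12; t=7
x=-1: not even, s = 12-1 = 11; t=6
x=6: even, s = 11+6 = 17; t=7
x=1: not even, s = 17-1 = 16; t=8
x=14: even, s = 16+14 = 30; t=9
x=9: not even, s = 30-1 = 29; t=18
x=13: not even, s = 29-1 = 28; t=31
x=-3: not even, s = 28-1 = 27; t=28
s*t = 27*28 = 756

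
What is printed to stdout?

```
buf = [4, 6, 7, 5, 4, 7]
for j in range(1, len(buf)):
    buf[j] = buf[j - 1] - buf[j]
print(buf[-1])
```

-25

j=1: buf[1] = 4-6 = -2 → [4, -2, 7, 5, 4, 7]
j=2: buf[2] = (-2)-7 = -9 → [4, -2, -9, 5, 4, 7]
j=3: buf[3] = (-9)-5 = -14 → [4, -2, -9, -14, 4, 7]
j=4: buf[4] = (-14)-4 = -18 → [4, -2, -9, -14, -18, 7]
j=5: buf[5] = (-18)-7 = -25 → [4, -2, -9, -14, -18, -25]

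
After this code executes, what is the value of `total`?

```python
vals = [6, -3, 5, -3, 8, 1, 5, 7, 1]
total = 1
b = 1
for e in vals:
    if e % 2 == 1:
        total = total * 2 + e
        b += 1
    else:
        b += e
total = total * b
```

2002

e=6: not odd; b=7
e=-3: odd, total = 1*2+(-3) = -1; b=8
e=5: odd, total = (-1)*2+5 = 3; b=9
e=-3: odd, total = 3*2+(-3) = 3; b=10
e=8: not odd; b=18
e=1: odd, total = 3*2+1 = 7; b=19
e=5: odd, total = 7*2+5 = 19; b=20
e=7: odd, total = 19*2+7 = 45; b=21
e=1: odd, total = 45*2+1 = 91; b=22
total*b = 91*22 = 2002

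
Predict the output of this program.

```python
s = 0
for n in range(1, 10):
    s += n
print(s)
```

n=1: s = 0+1 = 1
n=2: s = 1+2 = 3
n=3: s = 3+3 = 6
n=4: s = 6+4 = 10
n=5: s = 10+5 = 15
n=6: s = 15+6 = 21
n=7: s = 21+7 = 28
n=8: s = 28+8 = 36
n=9: s = 36+9 = 45

45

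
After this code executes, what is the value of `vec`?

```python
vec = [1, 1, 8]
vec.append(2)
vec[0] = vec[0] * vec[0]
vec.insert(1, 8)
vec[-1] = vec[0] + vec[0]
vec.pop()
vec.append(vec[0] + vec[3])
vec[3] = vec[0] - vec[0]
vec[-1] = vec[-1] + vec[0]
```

append 2 → [1, 1, 8, 2]
vec[0] = vec[0]*vec[0] = 1*1 = 1 → [1, 1, 8, 2]
insert 8 at 1 → [1, 8, 1, 8, 2]
vec[-1] = vec[0]+vec[0] = 1+1 = 2 → [1, 8, 1, 8, 2]
pop() removes 2 → [1, 8, 1, 8]
append vec[0]+vec[3] = 1+8 = 9 → [1, 8, 1, 8, 9]
vec[3] = vec[0]-vec[0] = 1-1 = 0 → [1, 8, 1, 0, 9]
vec[-1] = vec[-1]+vec[0] = 9+1 = 10 → [1, 8, 1, 0, 10]

[1, 8, 1, 0, 10]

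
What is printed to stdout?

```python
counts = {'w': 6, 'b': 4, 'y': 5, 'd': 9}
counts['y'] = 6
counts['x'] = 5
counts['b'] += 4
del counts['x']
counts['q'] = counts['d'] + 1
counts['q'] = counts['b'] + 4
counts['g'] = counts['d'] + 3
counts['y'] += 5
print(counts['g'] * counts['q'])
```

144

counts['y'] = 6 → {'w': 6, 'b': 4, 'y': 6, 'd': 9}
counts['x'] = 5 → {'w': 6, 'b': 4, 'y': 6, 'd': 9, 'x': 5}
counts['b'] = 4+4 = 8 → {'w': 6, 'b': 8, 'y': 6, 'd': 9, 'x': 5}
del 'x' → {'w': 6, 'b': 8, 'y': 6, 'd': 9}
counts['q'] = counts['d']+1 = 10 → {'w': 6, 'b': 8, 'y': 6, 'd': 9, 'q': 10}
counts['q'] = counts['b']+4 = 12 → {'w': 6, 'b': 8, 'y': 6, 'd': 9, 'q': 12}
counts['g'] = counts['d']+3 = 12 → {'w': 6, 'b': 8, 'y': 6, 'd': 9, 'q': 12, 'g': 12}
counts['y'] = 6+5 = 11 → {'w': 6, 'b': 8, 'y': 11, 'd': 9, 'q': 12, 'g': 12}
counts['g']*counts['q'] = 12*12 = 144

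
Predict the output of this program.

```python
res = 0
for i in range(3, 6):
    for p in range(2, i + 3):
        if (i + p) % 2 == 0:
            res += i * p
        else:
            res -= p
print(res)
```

i=3,p=2: odd sum, res = 0-2 = -2
i=3,p=3: even sum, res = (-2)+9 = 7
i=3,p=4: odd sum, res = 7-4 = 3
i=3,p=5: even sum, res = 3+15 = 18
i=4,p=2: even sum, res = 18+8 = 26
i=4,p=3: odd sum, res = 26-3 = 23
i=4,p=4: even sum, res = 23+16 = 39
i=4,p=5: odd sum, res = 39-5 = 34
i=4,p=6: even sum, res = 34+24 = 58
i=5,p=2: odd sum, res = 58-2 = 56
i=5,p=3: even sum, res = 56+15 = 71
i=5,p=4: odd sum, res = 71-4 = 67
i=5,p=5: even sum, res = 67+25 = 92
i=5,p=6: odd sum, res = 92-6 = 86
i=5,p=7: even sum, res = 86+35 = 121

121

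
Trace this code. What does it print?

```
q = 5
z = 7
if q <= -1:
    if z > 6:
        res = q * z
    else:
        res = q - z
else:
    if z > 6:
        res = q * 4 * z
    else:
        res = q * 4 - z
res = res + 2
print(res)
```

142

q=5, z=7
q <= -1 is False; z > 6 is True
→ res = q * 4 * z = 140
res = 140+2 = 142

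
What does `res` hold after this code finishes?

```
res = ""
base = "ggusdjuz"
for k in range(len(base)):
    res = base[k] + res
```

'zujdsugg'

k=0: prepend 'g' → 'g'
k=1: prepend 'g' → 'gg'
k=2: prepend 'u' → 'ugg'
k=3: prepend 's' → 'sugg'
k=4: prepend 'd' → 'dsugg'
k=5: prepend 'j' → 'jdsugg'
k=6: prepend 'u' → 'ujdsugg'
k=7: prepend 'z' → 'zujdsugg'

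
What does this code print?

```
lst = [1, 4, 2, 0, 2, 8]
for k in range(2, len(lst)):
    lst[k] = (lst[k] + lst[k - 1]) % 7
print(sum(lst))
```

20

k=2: lst[2] = (2+4)%7 = 6 → [1, 4, 6, 0, 2, 8]
k=3: lst[3] = (0+6)%7 = 6 → [1, 4, 6, 6, 2, 8]
k=4: lst[4] = (2+6)%7 = 1 → [1, 4, 6, 6, 1, 8]
k=5: lst[5] = (8+1)%7 = 2 → [1, 4, 6, 6, 1, 2]
sum = 20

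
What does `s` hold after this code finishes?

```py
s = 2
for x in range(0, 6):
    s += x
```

x=0: s = 2+0 = 2
x=1: s = 2+1 = 3
x=2: s = 3+2 = 5
x=3: s = 5+3 = 8
x=4: s = 8+4 = 12
x=5: s = 12+5 = 17

17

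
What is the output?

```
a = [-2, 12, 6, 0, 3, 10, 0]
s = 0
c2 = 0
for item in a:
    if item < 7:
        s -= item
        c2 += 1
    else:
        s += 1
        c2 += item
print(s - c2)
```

-32

item=-2: <7, s = 0-(-2) = 2; c2=1
item=12: not <7, s = 2+1 = 3; c2=13
item=6: <7, s = 3-6 = -3; c2=14
item=0: <7, s = (-3)-0 = -3; c2=15
item=3: <7, s = (-3)-3 = -6; c2=16
item=10: not <7, s = (-6)+1 = -5; c2=26
item=0: <7, s = (-5)-0 = -5; c2=27
s-c2 = (-5)-27 = -32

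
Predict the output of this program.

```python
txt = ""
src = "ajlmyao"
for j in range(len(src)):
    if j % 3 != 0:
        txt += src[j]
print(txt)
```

j=0: skip
j=1: add 'j' → 'j'
j=2: add 'l' → 'jl'
j=3: skip
j=4: add 'y' → 'jly'
j=5: add 'a' → 'jlya'
j=6: skip

jlya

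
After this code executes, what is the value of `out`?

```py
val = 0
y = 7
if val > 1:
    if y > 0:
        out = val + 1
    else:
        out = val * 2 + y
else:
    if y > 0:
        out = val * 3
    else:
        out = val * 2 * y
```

0

val=0, y=7
val > 1 is False; y > 0 is True
→ out = val * 3 = 0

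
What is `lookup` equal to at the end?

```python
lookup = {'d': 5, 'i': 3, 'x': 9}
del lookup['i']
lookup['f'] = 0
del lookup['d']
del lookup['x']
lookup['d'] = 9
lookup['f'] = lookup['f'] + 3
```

{'f': 3, 'd': 9}

del 'i' → {'d': 5, 'x': 9}
lookup['f'] = 0 → {'d': 5, 'x': 9, 'f': 0}
del 'd' → {'x': 9, 'f': 0}
del 'x' → {'f': 0}
lookup['d'] = 9 → {'f': 0, 'd': 9}
lookup['f'] = lookup['f']+3 = 3 → {'f': 3, 'd': 9}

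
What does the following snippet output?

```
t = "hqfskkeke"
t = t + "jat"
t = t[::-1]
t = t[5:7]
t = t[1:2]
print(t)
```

k

+ 'jat' → 'hqfskkekejat'
reverse → 'tajekekksfqh'
slice [5:7] → 'ek'
slice [1:2] → 'k'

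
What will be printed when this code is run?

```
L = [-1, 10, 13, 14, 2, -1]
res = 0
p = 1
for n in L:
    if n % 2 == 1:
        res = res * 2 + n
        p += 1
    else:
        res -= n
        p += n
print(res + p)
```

n=-1: odd, res = 0*2+(-1) = -1; p=2
n=10: not odd, res = (-1)-10 = -11; p=12
n=13: odd, res = (-11)*2+13 = -9; p=13
n=14: not odd, res = (-9)-14 = -23; p=27
n=2: not odd, res = (-23)-2 = -25; p=29
n=-1: odd, res = (-25)*2+(-1) = -51; p=30
res+p = (-51)+30 = -21

-21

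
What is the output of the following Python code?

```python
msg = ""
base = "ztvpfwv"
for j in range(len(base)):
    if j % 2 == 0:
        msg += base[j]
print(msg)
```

zvfv

j=0: add 'z' → 'z'
j=1: skip
j=2: add 'v' → 'zv'
j=3: skip
j=4: add 'f' → 'zvf'
j=5: skip
j=6: add 'v' → 'zvfv'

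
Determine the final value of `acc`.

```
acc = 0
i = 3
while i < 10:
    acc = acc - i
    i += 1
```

i=3: acc = 0-3 = -3
i=4: acc = (-3)-4 = -7
i=5: acc = (-7)-5 = -12
i=6: acc = (-12)-6 = -18
i=7: acc = (-18)-7 = -25
i=8: acc = (-25)-8 = -33
i=9: acc = (-33)-9 = -42

-42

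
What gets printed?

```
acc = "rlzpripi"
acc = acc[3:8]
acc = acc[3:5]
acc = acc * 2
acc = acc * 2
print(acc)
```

pipipipi

slice [3:8] → 'pripi'
slice [3:5] → 'pi'
repeat ×2 → 'pipi'
repeat ×2 → 'pipipipi'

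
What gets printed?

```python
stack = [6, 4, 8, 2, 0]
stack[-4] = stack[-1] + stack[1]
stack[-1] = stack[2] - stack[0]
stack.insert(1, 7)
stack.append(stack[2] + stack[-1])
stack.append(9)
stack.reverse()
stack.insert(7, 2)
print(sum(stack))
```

stack[-4] = stack[-1]+stack[1] = 0+4 = 4 → [6, 4, 8, 2, 0]
stack[-1] = stack[2]-stack[0] = 8-6 = 2 → [6, 4, 8, 2, 2]
insert 7 at 1 → [6, 7, 4, 8, 2, 2]
append stack[2]+stack[-1] = 4+2 = 6 → [6, 7, 4, 8, 2, 2, 6]
append 9 → [6, 7, 4, 8, 2, 2, 6, 9]
reverse → [9, 6, 2, 2, 8, 4, 7, 6]
insert 2 at 7 → [9, 6, 2, 2, 8, 4, 7, 2, 6]
sum = 46

46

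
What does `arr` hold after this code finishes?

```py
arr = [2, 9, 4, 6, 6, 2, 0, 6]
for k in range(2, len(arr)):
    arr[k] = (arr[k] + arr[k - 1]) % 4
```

[2, 9, 1, 3, 1, 3, 3, 1]

k=2: arr[2] = (4+9)%4 = 1 → [2, 9, 1, 6, 6, 2, 0, 6]
k=3: arr[3] = (6+1)%4 = 3 → [2, 9, 1, 3, 6, 2, 0, 6]
k=4: arr[4] = (6+3)%4 = 1 → [2, 9, 1, 3, 1, 2, 0, 6]
k=5: arr[5] = (2+1)%4 = 3 → [2, 9, 1, 3, 1, 3, 0, 6]
k=6: arr[6] = (0+3)%4 = 3 → [2, 9, 1, 3, 1, 3, 3, 6]
k=7: arr[7] = (6+3)%4 = 1 → [2, 9, 1, 3, 1, 3, 3, 1]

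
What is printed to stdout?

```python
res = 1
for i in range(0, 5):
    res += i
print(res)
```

11

i=0: res = 1+0 = 1
i=1: res = 1+1 = 2
i=2: res = 2+2 = 4
i=3: res = 4+3 = 7
i=4: res = 7+4 = 11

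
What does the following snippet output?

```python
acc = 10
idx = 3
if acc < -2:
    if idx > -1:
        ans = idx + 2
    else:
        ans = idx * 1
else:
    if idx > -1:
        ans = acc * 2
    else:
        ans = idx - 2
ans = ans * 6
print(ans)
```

acc=10, idx=3
acc < -2 is False; idx > -1 is True
→ ans = acc * 2 = 20
ans = 20*6 = 120

120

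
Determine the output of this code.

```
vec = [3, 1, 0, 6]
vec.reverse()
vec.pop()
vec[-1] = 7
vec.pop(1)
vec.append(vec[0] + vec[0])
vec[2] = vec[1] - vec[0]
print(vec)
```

reverse → [6, 0, 1, 3]
pop() removes 3 → [6, 0, 1]
vec[-1] = 7 → [6, 0, 7]
pop(1) removes 0 → [6, 7]
append vec[0]+vec[0] = 6+6 = 12 → [6, 7, 12]
vec[2] = vec[1]-vec[0] = 7-6 = 1 → [6, 7, 1]

[6, 7, 1]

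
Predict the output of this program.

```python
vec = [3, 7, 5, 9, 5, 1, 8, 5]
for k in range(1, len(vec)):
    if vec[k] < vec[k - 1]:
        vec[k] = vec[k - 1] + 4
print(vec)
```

[3, 7, 11, 15, 19, 23, 27, 31]

k=1: 7>=3, unchanged → [3, 7, 5, 9, 5, 1, 8, 5]
k=2: 5<7, vec[2] = 7+4 = 11 → [3, 7, 11, 9, 5, 1, 8, 5]
k=3: 9<11, vec[3] = 11+4 = 15 → [3, 7, 11, 15, 5, 1, 8, 5]
k=4: 5<15, vec[4] = 15+4 = 19 → [3, 7, 11, 15, 19, 1, 8, 5]
k=5: 1<19, vec[5] = 19+4 = 23 → [3, 7, 11, 15, 19, 23, 8, 5]
k=6: 8<23, vec[6] = 23+4 = 27 → [3, 7, 11, 15, 19, 23, 27, 5]
k=7: 5<27, vec[7] = 27+4 = 31 → [3, 7, 11, 15, 19, 23, 27, 31]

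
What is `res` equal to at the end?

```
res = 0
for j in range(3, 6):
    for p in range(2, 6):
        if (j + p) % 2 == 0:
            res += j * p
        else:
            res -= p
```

68

j=3,p=2: odd sum, res = 0-2 = -2
j=3,p=3: even sum, res = (-2)+9 = 7
j=3,p=4: odd sum, res = 7-4 = 3
j=3,p=5: even sum, res = 3+15 = 18
j=4,p=2: even sum, res = 18+8 = 26
j=4,p=3: odd sum, res = 26-3 = 23
j=4,p=4: even sum, res = 23+16 = 39
j=4,p=5: odd sum, res = 39-5 = 34
j=5,p=2: odd sum, res = 34-2 = 32
j=5,p=3: even sum, res = 32+15 = 47
j=5,p=4: odd sum, res = 47-4 = 43
j=5,p=5: even sum, res = 43+25 = 68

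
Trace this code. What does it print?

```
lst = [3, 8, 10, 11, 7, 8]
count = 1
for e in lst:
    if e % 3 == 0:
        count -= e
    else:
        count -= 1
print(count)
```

-7

e=3: %3==0, count = 1-3 = -2
e=8: not %3==0, count = (-2)-1 = -3
e=10: not %3==0, count = (-3)-1 = -4
e=11: not %3==0, count = (-4)-1 = -5
e=7: not %3==0, count = (-5)-1 = -6
e=8: not %3==0, count = (-6)-1 = -7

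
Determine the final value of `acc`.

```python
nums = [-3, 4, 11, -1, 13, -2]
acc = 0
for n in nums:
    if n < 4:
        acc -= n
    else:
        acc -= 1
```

n=-3: <4, acc = 0-(-3) = 3
n=4: not <4, acc = 3-1 = 2
n=11: not <4, acc = 2-1 = 1
n=-1: <4, acc = 1-(-1) = 2
n=13: not <4, acc = 2-1 = 1
n=-2: <4, acc = 1-(-2) = 3

3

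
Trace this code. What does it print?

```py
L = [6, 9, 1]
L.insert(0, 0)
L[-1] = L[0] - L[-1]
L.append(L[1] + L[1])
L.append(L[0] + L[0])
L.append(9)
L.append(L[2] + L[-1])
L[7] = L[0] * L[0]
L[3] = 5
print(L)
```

insert 0 at 0 → [0, 6, 9, 1]
L[-1] = L[0]-L[-1] = 0-1 = -1 → [0, 6, 9, -1]
append L[1]+L[1] = 6+6 = 12 → [0, 6, 9, -1, 12]
append L[0]+L[0] = 0+0 = 0 → [0, 6, 9, -1, 12, 0]
append 9 → [0, 6, 9, -1, 12, 0, 9]
append L[2]+L[-1] = 9+9 = 18 → [0, 6, 9, -1, 12, 0, 9, 18]
L[7] = L[0]*L[0] = 0*0 = 0 → [0, 6, 9, -1, 12, 0, 9, 0]
L[3] = 5 → [0, 6, 9, 5, 12, 0, 9, 0]

[0, 6, 9, 5, 12, 0, 9, 0]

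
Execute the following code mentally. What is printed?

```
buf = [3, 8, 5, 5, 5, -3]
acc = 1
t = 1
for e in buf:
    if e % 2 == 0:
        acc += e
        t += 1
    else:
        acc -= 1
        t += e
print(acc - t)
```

e=3: not even, acc = 1-1 = 0; t=4
e=8: even, acc = 0+8 = 8; t=5
e=5: not even, acc = 8-1 = 7; t=10
e=5: not even, acc = 7-1 = 6; t=15
e=5: not even, acc = 6-1 = 5; t=20
e=-3: not even, acc = 5-1 = 4; t=17
acc-t = 4-17 = -13

-13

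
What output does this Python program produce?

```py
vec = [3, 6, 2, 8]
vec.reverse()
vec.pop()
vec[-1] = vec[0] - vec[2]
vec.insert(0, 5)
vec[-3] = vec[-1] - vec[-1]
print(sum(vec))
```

reverse → [8, 2, 6, 3]
pop() removes 3 → [8, 2, 6]
vec[-1] = vec[0]-vec[2] = 8-6 = 2 → [8, 2, 2]
insert 5 at 0 → [5, 8, 2, 2]
vec[-3] = vec[-1]-vec[-1] = 2-2 = 0 → [5, 0, 2, 2]
sum = 9

9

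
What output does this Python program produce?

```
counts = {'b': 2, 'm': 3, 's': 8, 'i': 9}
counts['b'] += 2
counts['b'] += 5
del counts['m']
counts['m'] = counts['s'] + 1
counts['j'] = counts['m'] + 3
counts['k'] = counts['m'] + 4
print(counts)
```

counts['b'] = 2+2 = 4 → {'b': 4, 'm': 3, 's': 8, 'i': 9}
counts['b'] = 4+5 = 9 → {'b': 9, 'm': 3, 's': 8, 'i': 9}
del 'm' → {'b': 9, 's': 8, 'i': 9}
counts['m'] = counts['s']+1 = 9 → {'b': 9, 's': 8, 'i': 9, 'm': 9}
counts['j'] = counts['m']+3 = 12 → {'b': 9, 's': 8, 'i': 9, 'm': 9, 'j': 12}
counts['k'] = counts['m']+4 = 13 → {'b': 9, 's': 8, 'i': 9, 'm': 9, 'j': 12, 'k': 13}

{'b': 9, 's': 8, 'i': 9, 'm': 9, 'j': 12, 'k': 13}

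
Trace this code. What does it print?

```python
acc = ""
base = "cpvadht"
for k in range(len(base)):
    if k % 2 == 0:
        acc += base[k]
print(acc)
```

cvdt

k=0: add 'c' → 'c'
k=1: skip
k=2: add 'v' → 'cv'
k=3: skip
k=4: add 'd' → 'cvd'
k=5: skip
k=6: add 't' → 'cvdt'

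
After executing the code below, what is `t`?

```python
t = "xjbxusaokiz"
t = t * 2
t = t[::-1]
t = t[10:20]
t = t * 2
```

'xzikoasuxbxzikoasuxb'

repeat ×2 → 'xjbxusaokizxjbxusaokiz'
reverse → 'zikoasuxbjxzikoasuxbjx'
slice [10:20] → 'xzikoasuxb'
repeat ×2 → 'xzikoasuxbxzikoasuxb'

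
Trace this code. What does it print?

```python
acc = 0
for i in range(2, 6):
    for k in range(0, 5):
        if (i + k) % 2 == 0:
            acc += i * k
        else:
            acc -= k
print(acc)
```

48

i=2,k=0: even sum, acc = 0+0 = 0
i=2,k=1: odd sum, acc = 0-1 = -1
i=2,k=2: even sum, acc = (-1)+4 = 3
i=2,k=3: odd sum, acc = 3-3 = 0
i=2,k=4: even sum, acc = 0+8 = 8
i=3,k=0: odd sum, acc = 8-0 = 8
i=3,k=1: even sum, acc = 8+3 = 11
i=3,k=2: odd sum, acc = 11-2 = 9
i=3,k=3: even sum, acc = 9+9 = 18
i=3,k=4: odd sum, acc = 18-4 = 14
i=4,k=0: even sum, acc = 14+0 = 14
i=4,k=1: odd sum, acc = 14-1 = 13
i=4,k=2: even sum, acc = 13+8 = 21
i=4,k=3: odd sum, acc = 21-3 = 18
i=4,k=4: even sum, acc = 18+16 = 34
i=5,k=0: odd sum, acc = 34-0 = 34
i=5,k=1: even sum, acc = 34+5 = 39
i=5,k=2: odd sum, acc = 39-2 = 37
i=5,k=3: even sum, acc = 37+15 = 52
i=5,k=4: odd sum, acc = 52-4 = 48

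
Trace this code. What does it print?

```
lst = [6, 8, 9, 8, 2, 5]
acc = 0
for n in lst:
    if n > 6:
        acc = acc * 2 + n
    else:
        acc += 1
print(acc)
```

68

n=6: not >6, acc = 0+1 = 1
n=8: >6, acc = 1*2+8 = 10
n=9: >6, acc = 10*2+9 = 29
n=8: >6, acc = 29*2+8 = 66
n=2: not >6, acc = 66+1 = 67
n=5: not >6, acc = 67+1 = 68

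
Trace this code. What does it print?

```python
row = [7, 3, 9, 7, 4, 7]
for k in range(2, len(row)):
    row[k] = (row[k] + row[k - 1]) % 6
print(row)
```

k=2: row[2] = (9+3)%6 = 0 → [7, 3, 0, 7, 4, 7]
k=3: row[3] = (7+0)%6 = 1 → [7, 3, 0, 1, 4, 7]
k=4: row[4] = (4+1)%6 = 5 → [7, 3, 0, 1, 5, 7]
k=5: row[5] = (7+5)%6 = 0 → [7, 3, 0, 1, 5, 0]

[7, 3, 0, 1, 5, 0]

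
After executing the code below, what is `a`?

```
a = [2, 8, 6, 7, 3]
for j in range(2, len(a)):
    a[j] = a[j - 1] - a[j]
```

j=2: a[2] = 8-6 = 2 → [2, 8, 2, 7, 3]
j=3: a[3] = 2-7 = -5 → [2, 8, 2, -5, 3]
j=4: a[4] = (-5)-3 = -8 → [2, 8, 2, -5, -8]

[2, 8, 2, -5, -8]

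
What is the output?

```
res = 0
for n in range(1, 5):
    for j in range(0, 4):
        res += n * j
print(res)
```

60

n=1,j=0: res = 0+0 = 0
n=1,j=1: res = 0+1 = 1
n=1,j=2: res = 1+2 = 3
n=1,j=3: res = 3+3 = 6
n=2,j=0: res = 6+0 = 6
n=2,j=1: res = 6+2 = 8
n=2,j=2: res = 8+4 = 12
n=2,j=3: res = 12+6 = 18
n=3,j=0: res = 18+0 = 18
n=3,j=1: res = 18+3 = 21
n=3,j=2: res = 21+6 = 27
n=3,j=3: res = 27+9 = 36
n=4,j=0: res = 36+0 = 36
n=4,j=1: res = 36+4 = 40
n=4,j=2: res = 40+8 = 48
n=4,j=3: res = 48+12 = 60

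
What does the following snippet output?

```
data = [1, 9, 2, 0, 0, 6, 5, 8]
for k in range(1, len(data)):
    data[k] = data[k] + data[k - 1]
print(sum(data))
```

119

k=1: data[1] = 9+1 = 10 → [1, 10, 2, 0, 0, 6, 5, 8]
k=2: data[2] = 2+10 = 12 → [1, 10, 12, 0, 0, 6, 5, 8]
k=3: data[3] = 0+12 = 12 → [1, 10, 12, 12, 0, 6, 5, 8]
k=4: data[4] = 0+12 = 12 → [1, 10, 12, 12, 12, 6, 5, 8]
k=5: data[5] = 6+12 = 18 → [1, 10, 12, 12, 12, 18, 5, 8]
k=6: data[6] = 5+18 = 23 → [1, 10, 12, 12, 12, 18, 23, 8]
k=7: data[7] = 8+23 = 31 → [1, 10, 12, 12, 12, 18, 23, 31]
sum = 119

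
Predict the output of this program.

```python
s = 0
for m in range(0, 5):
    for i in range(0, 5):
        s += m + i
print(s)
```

100

m=0,i=0: s = 0+0 = 0
m=0,i=1: s = 0+1 = 1
m=0,i=2: s = 1+2 = 3
m=0,i=3: s = 3+3 = 6
m=0,i=4: s = 6+4 = 10
m=1,i=0: s = 10+1 = 11
m=1,i=1: s = 11+2 = 13
m=1,i=2: s = 13+3 = 16
m=1,i=3: s = 16+4 = 20
m=1,i=4: s = 20+5 = 25
m=2,i=0: s = 25+2 = 27
m=2,i=1: s = 27+3 = 30
m=2,i=2: s = 30+4 = 34
m=2,i=3: s = 34+5 = 39
m=2,i=4: s = 39+6 = 45
m=3,i=0: s = 45+3 = 48
m=3,i=1: s = 48+4 = 52
m=3,i=2: s = 52+5 = 57
m=3,i=3: s = 57+6 = 63
m=3,i=4: s = 63+7 = 70
m=4,i=0: s = 70+4 = 74
m=4,i=1: s = 74+5 = 79
m=4,i=2: s = 79+6 = 85
m=4,i=3: s = 85+7 = 92
m=4,i=4: s = 92+8 = 100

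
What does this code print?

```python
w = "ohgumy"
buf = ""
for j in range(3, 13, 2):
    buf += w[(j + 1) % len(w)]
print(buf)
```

mogmo

j=3: add w[4]='m' → 'm'
j=5: add w[0]='o' → 'mo'
j=7: add w[2]='g' → 'mog'
j=9: add w[4]='m' → 'mogm'
j=11: add w[0]='o' → 'mogmo'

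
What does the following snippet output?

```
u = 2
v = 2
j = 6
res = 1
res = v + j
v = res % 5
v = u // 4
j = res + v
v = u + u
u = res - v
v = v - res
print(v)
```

-4

res = 2+6 = 8
v = 8%5 = 3
v = 2//4 = 0
j = 8+0 = 8
v = 2+2 = 4
u = 8-4 = 4
v = 4-8 = -4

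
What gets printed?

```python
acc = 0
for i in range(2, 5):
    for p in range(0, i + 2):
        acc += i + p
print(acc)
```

78

i=2,p=0: acc = 0+2 = 2
i=2,p=1: acc = 2+3 = 5
i=2,p=2: acc = 5+4 = 9
i=2,p=3: acc = 9+5 = 14
i=3,p=0: acc = 14+3 = 17
i=3,p=1: acc = 17+4 = 21
i=3,p=2: acc = 21+5 = 26
i=3,p=3: acc = 26+6 = 32
i=3,p=4: acc = 32+7 = 39
i=4,p=0: acc = 39+4 = 43
i=4,p=1: acc = 43+5 = 48
i=4,p=2: acc = 48+6 = 54
i=4,p=3: acc = 54+7 = 61
i=4,p=4: acc = 61+8 = 69
i=4,p=5: acc = 69+9 = 78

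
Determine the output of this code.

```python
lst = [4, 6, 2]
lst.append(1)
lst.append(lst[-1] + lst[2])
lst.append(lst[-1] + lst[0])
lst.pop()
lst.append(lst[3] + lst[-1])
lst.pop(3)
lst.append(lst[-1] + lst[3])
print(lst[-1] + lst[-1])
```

append 1 → [4, 6, 2, 1]
append lst[-1]+lst[2] = 1+2 = 3 → [4, 6, 2, 1, 3]
append lst[-1]+lst[0] = 3+4 = 7 → [4, 6, 2, 1, 3, 7]
pop() removes 7 → [4, 6, 2, 1, 3]
append lst[3]+lst[-1] = 1+3 = 4 → [4, 6, 2, 1, 3, 4]
pop(3) removes 1 → [4, 6, 2, 3, 4]
append lst[-1]+lst[3] = 4+3 = 7 → [4, 6, 2, 3, 4, 7]
lst[-1]+lst[-1] = 7+7 = 14

14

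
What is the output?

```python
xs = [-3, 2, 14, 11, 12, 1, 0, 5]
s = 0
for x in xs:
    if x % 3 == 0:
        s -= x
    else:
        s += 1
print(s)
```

-4

x=-3: %3==0, s = 0-(-3) = 3
x=2: not %3==0, s = 3+1 = 4
x=14: not %3==0, s = 4+1 = 5
x=11: not %3==0, s = 5+1 = 6
x=12: %3==0, s = 6-12 = -6
x=1: not %3==0, s = (-6)+1 = -5
x=0: %3==0, s = (-5)-0 = -5
x=5: not %3==0, s = (-5)+1 = -4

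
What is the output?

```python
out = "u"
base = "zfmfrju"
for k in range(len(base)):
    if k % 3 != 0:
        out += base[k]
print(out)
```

ufmrj

k=0: skip
k=1: add 'f' → 'uf'
k=2: add 'm' → 'ufm'
k=3: skip
k=4: add 'r' → 'ufmr'
k=5: add 'j' → 'ufmrj'
k=6: skip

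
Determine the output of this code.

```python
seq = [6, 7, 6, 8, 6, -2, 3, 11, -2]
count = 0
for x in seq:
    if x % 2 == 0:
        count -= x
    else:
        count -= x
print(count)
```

-43

x=6: even, count = 0-6 = -6
x=7: not even, count = (-6)-7 = -13
x=6: even, count = (-13)-6 = -19
x=8: even, count = (-19)-8 = -27
x=6: even, count = (-27)-6 = -33
x=-2: even, count = (-33)-(-2) = -31
x=3: not even, count = (-31)-3 = -34
x=11: not even, count = (-34)-11 = -45
x=-2: even, count = (-45)-(-2) = -43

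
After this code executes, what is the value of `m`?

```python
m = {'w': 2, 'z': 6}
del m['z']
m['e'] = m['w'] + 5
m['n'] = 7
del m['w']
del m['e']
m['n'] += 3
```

del 'z' → {'w': 2}
m['e'] = m['w']+5 = 7 → {'w': 2, 'e': 7}
m['n'] = 7 → {'w': 2, 'e': 7, 'n': 7}
del 'w' → {'e': 7, 'n': 7}
del 'e' → {'n': 7}
m['n'] = 7+3 = 10 → {'n': 10}

{'n': 10}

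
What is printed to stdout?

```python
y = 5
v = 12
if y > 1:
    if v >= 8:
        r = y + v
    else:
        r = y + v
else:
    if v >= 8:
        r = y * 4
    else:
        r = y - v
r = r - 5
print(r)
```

12

y=5, v=12
y > 1 is True; v >= 8 is True
→ r = y + v = 17
r = 17-5 = 12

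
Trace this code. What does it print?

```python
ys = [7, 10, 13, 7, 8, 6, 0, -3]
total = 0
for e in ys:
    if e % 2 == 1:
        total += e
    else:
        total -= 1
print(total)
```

20

e=7: odd, total = 0+7 = 7
e=10: not odd, total = 7-1 = 6
e=13: odd, total = 6+13 = 19
e=7: odd, total = 19+7 = 26
e=8: not odd, total = 26-1 = 25
e=6: not odd, total = 25-1 = 24
e=0: not odd, total = 24-1 = 23
e=-3: odd, total = 23+(-3) = 20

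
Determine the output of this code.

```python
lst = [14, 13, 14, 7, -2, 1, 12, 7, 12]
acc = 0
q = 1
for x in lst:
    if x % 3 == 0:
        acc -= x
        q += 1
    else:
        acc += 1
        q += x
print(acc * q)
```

x=14: not %3==0, acc = 0+1 = 1; q=15
x=13: not %3==0, acc = 1+1 = 2; q=28
x=14: not %3==0, acc = 2+1 = 3; q=42
x=7: not %3==0, acc = 3+1 = 4; q=49
x=-2: not %3==0, acc = 4+1 = 5; q=47
x=1: not %3==0, acc = 5+1 = 6; q=48
x=12: %3==0, acc = 6-12 = -6; q=49
x=7: not %3==0, acc = (-6)+1 = -5; q=56
x=12: %3==0, acc = (-5)-12 = -17; q=57
acc*q = (-17)*57 = -969

-969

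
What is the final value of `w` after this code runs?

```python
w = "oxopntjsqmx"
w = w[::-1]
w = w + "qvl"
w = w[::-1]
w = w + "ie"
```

'lvqoxopntjsqmxie'

reverse → 'xmqsjtnpoxo'
+ 'qvl' → 'xmqsjtnpoxoqvl'
reverse → 'lvqoxopntjsqmx'
+ 'ie' → 'lvqoxopntjsqmxie'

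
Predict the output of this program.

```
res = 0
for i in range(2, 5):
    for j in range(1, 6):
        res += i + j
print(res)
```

90

i=2,j=1: res = 0+3 = 3
i=2,j=2: res = 3+4 = 7
i=2,j=3: res = 7+5 = 12
i=2,j=4: res = 12+6 = 18
i=2,j=5: res = 18+7 = 25
i=3,j=1: res = 25+4 = 29
i=3,j=2: res = 29+5 = 34
i=3,j=3: res = 34+6 = 40
i=3,j=4: res = 40+7 = 47
i=3,j=5: res = 47+8 = 55
i=4,j=1: res = 55+5 = 60
i=4,j=2: res = 60+6 = 66
i=4,j=3: res = 66+7 = 73
i=4,j=4: res = 73+8 = 81
i=4,j=5: res = 81+9 = 90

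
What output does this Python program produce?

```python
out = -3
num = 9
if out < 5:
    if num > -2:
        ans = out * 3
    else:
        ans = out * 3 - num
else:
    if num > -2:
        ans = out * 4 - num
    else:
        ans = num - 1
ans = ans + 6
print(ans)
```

out=-3, num=9
out < 5 is True; num > -2 is True
→ ans = out * 3 = -9
ans = (-9)+6 = -3

-3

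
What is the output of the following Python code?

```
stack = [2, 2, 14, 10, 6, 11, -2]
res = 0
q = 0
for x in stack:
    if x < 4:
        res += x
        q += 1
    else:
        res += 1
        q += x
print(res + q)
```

x=2: <4, res = 0+2 = 2; q=1
x=2: <4, res = 2+2 = 4; q=2
x=14: not <4, res = 4+1 = 5; q=16
x=10: not <4, res = 5+1 = 6; q=26
x=6: not <4, res = 6+1 = 7; q=32
x=11: not <4, res = 7+1 = 8; q=43
x=-2: <4, res = 8+(-2) = 6; q=44
res+q = 6+44 = 50

50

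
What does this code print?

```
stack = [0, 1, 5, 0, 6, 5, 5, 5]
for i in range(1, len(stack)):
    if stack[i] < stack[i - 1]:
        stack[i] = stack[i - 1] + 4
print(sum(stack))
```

91

i=1: 1>=0, unchanged → [0, 1, 5, 0, 6, 5, 5, 5]
i=2: 5>=1, unchanged → [0, 1, 5, 0, 6, 5, 5, 5]
i=3: 0<5, stack[3] = 5+4 = 9 → [0, 1, 5, 9, 6, 5, 5, 5]
i=4: 6<9, stack[4] = 9+4 = 13 → [0, 1, 5, 9, 13, 5, 5, 5]
i=5: 5<13, stack[5] = 13+4 = 17 → [0, 1, 5, 9, 13, 17, 5, 5]
i=6: 5<17, stack[6] = 17+4 = 21 → [0, 1, 5, 9, 13, 17, 21, 5]
i=7: 5<21, stack[7] = 21+4 = 25 → [0, 1, 5, 9, 13, 17, 21, 25]
sum = 91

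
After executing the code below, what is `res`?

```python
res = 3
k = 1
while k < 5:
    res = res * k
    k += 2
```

9

k=1: res = 3*1 = 3
k=3: res = 3*3 = 9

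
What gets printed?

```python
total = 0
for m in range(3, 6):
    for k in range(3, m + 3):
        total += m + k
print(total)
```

105

m=3,k=3: total = 0+6 = 6
m=3,k=4: total = 6+7 = 13
m=3,k=5: total = 13+8 = 21
m=4,k=3: total = 21+7 = 28
m=4,k=4: total = 28+8 = 36
m=4,k=5: total = 36+9 = 45
m=4,k=6: total = 45+10 = 55
m=5,k=3: total = 55+8 = 63
m=5,k=4: total = 63+9 = 72
m=5,k=5: total = 72+10 = 82
m=5,k=6: total = 82+11 = 93
m=5,k=7: total = 93+12 = 105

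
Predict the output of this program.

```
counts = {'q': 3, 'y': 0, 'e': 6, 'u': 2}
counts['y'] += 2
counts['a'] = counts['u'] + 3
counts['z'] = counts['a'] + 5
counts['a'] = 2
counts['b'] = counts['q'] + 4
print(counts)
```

counts['y'] = 0+2 = 2 → {'q': 3, 'y': 2, 'e': 6, 'u': 2}
counts['a'] = counts['u']+3 = 5 → {'q': 3, 'y': 2, 'e': 6, 'u': 2, 'a': 5}
counts['z'] = counts['a']+5 = 10 → {'q': 3, 'y': 2, 'e': 6, 'u': 2, 'a': 5, 'z': 10}
counts['a'] = 2 → {'q': 3, 'y': 2, 'e': 6, 'u': 2, 'a': 2, 'z': 10}
counts['b'] = counts['q']+4 = 7 → {'q': 3, 'y': 2, 'e': 6, 'u': 2, 'a': 2, 'z': 10, 'b': 7}

{'q': 3, 'y': 2, 'e': 6, 'u': 2, 'a': 2, 'z': 10, 'b': 7}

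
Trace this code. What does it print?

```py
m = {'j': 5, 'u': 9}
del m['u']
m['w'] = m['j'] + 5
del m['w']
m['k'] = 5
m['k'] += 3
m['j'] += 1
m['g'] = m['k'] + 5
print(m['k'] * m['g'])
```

104

del 'u' → {'j': 5}
m['w'] = m['j']+5 = 10 → {'j': 5, 'w': 10}
del 'w' → {'j': 5}
m['k'] = 5 → {'j': 5, 'k': 5}
m['k'] = 5+3 = 8 → {'j': 5, 'k': 8}
m['j'] = 5+1 = 6 → {'j': 6, 'k': 8}
m['g'] = m['k']+5 = 13 → {'j': 6, 'k': 8, 'g': 13}
m['k']*m['g'] = 8*13 = 104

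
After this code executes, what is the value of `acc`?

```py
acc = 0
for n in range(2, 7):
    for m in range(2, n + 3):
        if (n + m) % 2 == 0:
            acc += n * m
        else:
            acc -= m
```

n=2,m=2: even sum, acc = 0+4 = 4
n=2,m=3: odd sum, acc = 4-3 = 1
n=2,m=4: even sum, acc = 1+8 = 9
n=3,m=2: odd sum, acc = 9-2 = 7
n=3,m=3: even sum, acc = 7+9 = 16
n=3,m=4: odd sum, acc = 16-4 = 12
n=3,m=5: even sum, acc = 12+15 = 27
n=4,m=2: even sum, acc = 27+8 = 35
n=4,m=3: odd sum, acc = 35-3 = 32
n=4,m=4: even sum, acc = 32+16 = 48
n=4,m=5: odd sum, acc = 48-5 = 43
n=4,m=6: even sum, acc = 43+24 = 67
n=5,m=2: odd sum, acc = 67-2 = 65
n=5,m=3: even sum, acc = 65+15 = 80
n=5,m=4: odd sum, acc = 80-4 = 76
n=5,m=5: even sum, acc = 76+25 = 101
n=5,m=6: odd sum, acc = 101-6 = 95
n=5,m=7: even sum, acc = 95+35 = 130
n=6,m=2: even sum, acc = 130+12 = 142
n=6,m=3: odd sum, acc = 142-3 = 139
n=6,m=4: even sum, acc = 139+24 = 163
n=6,m=5: odd sum, acc = 163-5 = 158
n=6,m=6: even sum, acc = 158+36 = 194
n=6,m=7: odd sum, acc = 194-7 = 187
n=6,m=8: even sum, acc = 187+48 = 235

235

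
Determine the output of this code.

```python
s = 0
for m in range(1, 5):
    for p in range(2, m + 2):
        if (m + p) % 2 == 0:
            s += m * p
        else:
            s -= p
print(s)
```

m=1,p=2: odd sum, s = 0-2 = -2
m=2,p=2: even sum, s = (-2)+4 = 2
m=2,p=3: odd sum, s = 2-3 = -1
m=3,p=2: odd sum, s = (-1)-2 = -3
m=3,p=3: even sum, s = (-3)+9 = 6
m=3,p=4: odd sum, s = 6-4 = 2
m=4,p=2: even sum, s = 2+8 = 10
m=4,p=3: odd sum, s = 10-3 = 7
m=4,p=4: even sum, s = 7+16 = 23
m=4,p=5: odd sum, s = 23-5 = 18

18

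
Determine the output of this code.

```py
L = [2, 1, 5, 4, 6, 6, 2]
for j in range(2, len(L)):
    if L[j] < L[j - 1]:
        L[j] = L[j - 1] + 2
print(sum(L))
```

48

j=2: 5>=1, unchanged → [2, 1, 5, 4, 6, 6, 2]
j=3: 4<5, L[3] = 5+2 = 7 → [2, 1, 5, 7, 6, 6, 2]
j=4: 6<7, L[4] = 7+2 = 9 → [2, 1, 5, 7, 9, 6, 2]
j=5: 6<9, L[5] = 9+2 = 11 → [2, 1, 5, 7, 9, 11, 2]
j=6: 2<11, L[6] = 11+2 = 13 → [2, 1, 5, 7, 9, 11, 13]
sum = 48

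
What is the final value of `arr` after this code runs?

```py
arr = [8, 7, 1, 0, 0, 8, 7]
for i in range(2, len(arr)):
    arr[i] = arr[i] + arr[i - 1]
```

[8, 7, 8, 8, 8, 16, 23]

i=2: arr[2] = 1+7 = 8 → [8, 7, 8, 0, 0, 8, 7]
i=3: arr[3] = 0+8 = 8 → [8, 7, 8, 8, 0, 8, 7]
i=4: arr[4] = 0+8 = 8 → [8, 7, 8, 8, 8, 8, 7]
i=5: arr[5] = 8+8 = 16 → [8, 7, 8, 8, 8, 16, 7]
i=6: arr[6] = 7+16 = 23 → [8, 7, 8, 8, 8, 16, 23]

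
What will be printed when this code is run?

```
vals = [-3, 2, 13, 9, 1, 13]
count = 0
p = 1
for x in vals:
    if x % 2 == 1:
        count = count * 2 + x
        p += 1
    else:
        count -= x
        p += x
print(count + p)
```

x=-3: odd, count = 0*2+(-3) = -3; p=2
x=2: not odd, count = (-3)-2 = -5; p=4
x=13: odd, count = (-5)*2+13 = 3; p=5
x=9: odd, count = 3*2+9 = 15; p=6
x=1: odd, count = 15*2+1 = 31; p=7
x=13: odd, count = 31*2+13 = 75; p=8
count+p = 75+8 = 83

83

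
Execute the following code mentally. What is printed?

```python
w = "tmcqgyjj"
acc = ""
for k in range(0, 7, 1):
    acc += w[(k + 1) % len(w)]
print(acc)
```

k=0: add w[1]='m' → 'm'
k=1: add w[2]='c' → 'mc'
k=2: add w[3]='q' → 'mcq'
k=3: add w[4]='g' → 'mcqg'
k=4: add w[5]='y' → 'mcqgy'
k=5: add w[6]='j' → 'mcqgyj'
k=6: add w[7]='j' → 'mcqgyjj'

mcqgyjj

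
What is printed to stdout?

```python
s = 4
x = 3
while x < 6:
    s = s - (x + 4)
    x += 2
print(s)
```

-12

x=3: s = 4-7 = -3
x=5: s = (-3)-9 = -12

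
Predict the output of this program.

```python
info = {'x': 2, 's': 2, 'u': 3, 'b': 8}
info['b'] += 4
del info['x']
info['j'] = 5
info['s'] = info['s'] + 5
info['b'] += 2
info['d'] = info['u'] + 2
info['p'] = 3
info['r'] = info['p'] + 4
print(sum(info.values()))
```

info['b'] = 8+4 = 12 → {'x': 2, 's': 2, 'u': 3, 'b': 12}
del 'x' → {'s': 2, 'u': 3, 'b': 12}
info['j'] = 5 → {'s': 2, 'u': 3, 'b': 12, 'j': 5}
info['s'] = info['s']+5 = 7 → {'s': 7, 'u': 3, 'b': 12, 'j': 5}
info['b'] = 12+2 = 14 → {'s': 7, 'u': 3, 'b': 14, 'j': 5}
info['d'] = info['u']+2 = 5 → {'s': 7, 'u': 3, 'b': 14, 'j': 5, 'd': 5}
info['p'] = 3 → {'s': 7, 'u': 3, 'b': 14, 'j': 5, 'd': 5, 'p': 3}
info['r'] = info['p']+4 = 7 → {'s': 7, 'u': 3, 'b': 14, 'j': 5, 'd': 5, 'p': 3, 'r': 7}
sum of values = 44

44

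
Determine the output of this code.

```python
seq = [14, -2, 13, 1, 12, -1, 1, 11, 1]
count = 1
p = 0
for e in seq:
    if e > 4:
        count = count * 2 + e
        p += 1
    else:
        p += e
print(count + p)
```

e=14: >4, count = 1*2+14 = 16; p=1
e=-2: not >4; p=-1
e=13: >4, count = 16*2+13 = 45; p=0
e=1: not >4; p=1
e=12: >4, count = 45*2+12 = 102; p=2
e=-1: not >4; p=1
e=1: not >4; p=2
e=11: >4, count = 102*2+11 = 215; p=3
e=1: not >4; p=4
count+p = 215+4 = 219

219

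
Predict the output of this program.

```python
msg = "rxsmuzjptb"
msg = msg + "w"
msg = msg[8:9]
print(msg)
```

+ 'w' → 'rxsmuzjptbw'
slice [8:9] → 't'

t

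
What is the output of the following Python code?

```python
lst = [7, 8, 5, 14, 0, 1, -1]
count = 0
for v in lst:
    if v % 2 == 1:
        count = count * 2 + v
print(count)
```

v=7: odd, count = 0*2+7 = 7
v=8: not odd
v=5: odd, count = 7*2+5 = 19
v=14: not odd
v=0: not odd
v=1: odd, count = 19*2+1 = 39
v=-1: odd, count = 39*2+(-1) = 77

77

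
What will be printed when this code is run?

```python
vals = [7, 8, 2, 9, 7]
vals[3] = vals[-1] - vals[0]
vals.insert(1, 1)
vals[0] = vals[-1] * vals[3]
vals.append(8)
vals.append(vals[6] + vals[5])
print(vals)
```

vals[3] = vals[-1]-vals[0] = 7-7 = 0 → [7, 8, 2, 0, 7]
insert 1 at 1 → [7, 1, 8, 2, 0, 7]
vals[0] = vals[-1]*vals[3] = 7*2 = 14 → [14, 1, 8, 2, 0, 7]
append 8 → [14, 1, 8, 2, 0, 7, 8]
append vals[6]+vals[5] = 8+7 = 15 → [14, 1, 8, 2, 0, 7, 8, 15]

[14, 1, 8, 2, 0, 7, 8, 15]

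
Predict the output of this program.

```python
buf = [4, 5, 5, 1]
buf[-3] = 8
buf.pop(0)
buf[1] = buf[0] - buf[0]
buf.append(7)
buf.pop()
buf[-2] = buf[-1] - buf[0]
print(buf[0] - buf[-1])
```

buf[-3] = 8 → [4, 8, 5, 1]
pop(0) removes 4 → [8, 5, 1]
buf[1] = buf[0]-buf[0] = 8-8 = 0 → [8, 0, 1]
append 7 → [8, 0, 1, 7]
pop() removes 7 → [8, 0, 1]
buf[-2] = buf[-1]-buf[0] = 1-8 = -7 → [8, -7, 1]
buf[0]-buf[-1] = 8-1 = 7

7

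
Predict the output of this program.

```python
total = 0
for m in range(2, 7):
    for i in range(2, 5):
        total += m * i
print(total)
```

180

m=2,i=2: total = 0+4 = 4
m=2,i=3: total = 4+6 = 10
m=2,i=4: total = 10+8 = 18
m=3,i=2: total = 18+6 = 24
m=3,i=3: total = 24+9 = 33
m=3,i=4: total = 33+12 = 45
m=4,i=2: total = 45+8 = 53
m=4,i=3: total = 53+12 = 65
m=4,i=4: total = 65+16 = 81
m=5,i=2: total = 81+10 = 91
m=5,i=3: total = 91+15 = 106
m=5,i=4: total = 106+20 = 126
m=6,i=2: total = 126+12 = 138
m=6,i=3: total = 138+18 = 156
m=6,i=4: total = 156+24 = 180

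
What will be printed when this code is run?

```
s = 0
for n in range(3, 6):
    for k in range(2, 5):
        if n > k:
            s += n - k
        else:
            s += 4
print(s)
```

n=3,k=2: 3>2, s = 0+1 = 1
n=3,k=3: not 3>3, s = 1+4 = 5
n=3,k=4: not 3>4, s = 5+4 = 9
n=4,k=2: 4>2, s = 9+2 = 11
n=4,k=3: 4>3, s = 11+1 = 12
n=4,k=4: not 4>4, s = 12+4 = 16
n=5,k=2: 5>2, s = 16+3 = 19
n=5,k=3: 5>3, s = 19+2 = 21
n=5,k=4: 5>4, s = 21+1 = 22

22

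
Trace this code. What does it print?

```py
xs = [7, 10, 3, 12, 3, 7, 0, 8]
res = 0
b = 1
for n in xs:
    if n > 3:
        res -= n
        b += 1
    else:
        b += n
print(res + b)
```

-32

n=7: >3, res = 0-7 = -7; b=2
n=10: >3, res = (-7)-10 = -17; b=3
n=3: not >3; b=6
n=12: >3, res = (-17)-12 = -29; b=7
n=3: not >3; b=10
n=7: >3, res = (-29)-7 = -36; b=11
n=0: not >3; b=11
n=8: >3, res = (-36)-8 = -44; b=12
res+b = (-44)+12 = -32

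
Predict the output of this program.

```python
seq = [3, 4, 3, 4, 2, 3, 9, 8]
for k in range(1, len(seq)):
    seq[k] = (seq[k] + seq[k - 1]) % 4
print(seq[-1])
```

k=1: seq[1] = (4+3)%4 = 3 → [3, 3, 3, 4, 2, 3, 9, 8]
k=2: seq[2] = (3+3)%4 = 2 → [3, 3, 2, 4, 2, 3, 9, 8]
k=3: seq[3] = (4+2)%4 = 2 → [3, 3, 2, 2, 2, 3, 9, 8]
k=4: seq[4] = (2+2)%4 = 0 → [3, 3, 2, 2, 0, 3, 9, 8]
k=5: seq[5] = (3+0)%4 = 3 → [3, 3, 2, 2, 0, 3, 9, 8]
k=6: seq[6] = (9+3)%4 = 0 → [3, 3, 2, 2, 0, 3, 0, 8]
k=7: seq[7] = (8+0)%4 = 0 → [3, 3, 2, 2, 0, 3, 0, 0]

0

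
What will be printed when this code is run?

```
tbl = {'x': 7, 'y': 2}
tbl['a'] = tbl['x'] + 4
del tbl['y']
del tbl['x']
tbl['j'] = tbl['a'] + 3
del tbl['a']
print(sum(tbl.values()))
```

14

tbl['a'] = tbl['x']+4 = 11 → {'x': 7, 'y': 2, 'a': 11}
del 'y' → {'x': 7, 'a': 11}
del 'x' → {'a': 11}
tbl['j'] = tbl['a']+3 = 14 → {'a': 11, 'j': 14}
del 'a' → {'j': 14}
sum of values = 14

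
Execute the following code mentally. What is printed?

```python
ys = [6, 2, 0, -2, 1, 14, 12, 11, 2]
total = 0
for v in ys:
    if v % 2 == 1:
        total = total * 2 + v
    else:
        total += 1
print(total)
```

v=6: not odd, total = 0+1 = 1
v=2: not odd, total = 1+1 = 2
v=0: not odd, total = 2+1 = 3
v=-2: not odd, total = 3+1 = 4
v=1: odd, total = 4*2+1 = 9
v=14: not odd, total = 9+1 = 10
v=12: not odd, total = 10+1 = 11
v=11: odd, total = 11*2+11 = 33
v=2: not odd, total = 33+1 = 34

34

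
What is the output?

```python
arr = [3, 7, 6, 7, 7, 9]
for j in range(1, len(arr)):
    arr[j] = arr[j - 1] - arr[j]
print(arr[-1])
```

-33

j=1: arr[1] = 3-7 = -4 → [3, -4, 6, 7, 7, 9]
j=2: arr[2] = (-4)-6 = -10 → [3, -4, -10, 7, 7, 9]
j=3: arr[3] = (-10)-7 = -17 → [3, -4, -10, -17, 7, 9]
j=4: arr[4] = (-17)-7 = -24 → [3, -4, -10, -17, -24, 9]
j=5: arr[5] = (-24)-9 = -33 → [3, -4, -10, -17, -24, -33]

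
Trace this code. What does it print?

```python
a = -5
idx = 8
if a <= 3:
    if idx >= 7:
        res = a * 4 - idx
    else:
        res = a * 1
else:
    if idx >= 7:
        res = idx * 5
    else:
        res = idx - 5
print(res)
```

-28

a=-5, idx=8
a <= 3 is True; idx >= 7 is True
→ res = a * 4 - idx = -28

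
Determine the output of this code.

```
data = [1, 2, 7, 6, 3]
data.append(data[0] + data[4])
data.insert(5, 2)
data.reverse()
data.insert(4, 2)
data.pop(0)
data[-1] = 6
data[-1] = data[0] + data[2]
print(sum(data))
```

30

append data[0]+data[4] = 1+3 = 4 → [1, 2, 7, 6, 3, 4]
insert 2 at 5 → [1, 2, 7, 6, 3, 2, 4]
reverse → [4, 2, 3, 6, 7, 2, 1]
insert 2 at 4 → [4, 2, 3, 6, 2, 7, 2, 1]
pop(0) removes 4 → [2, 3, 6, 2, 7, 2, 1]
data[-1] = 6 → [2, 3, 6, 2, 7, 2, 6]
data[-1] = data[0]+data[2] = 2+6 = 8 → [2, 3, 6, 2, 7, 2, 8]
sum = 30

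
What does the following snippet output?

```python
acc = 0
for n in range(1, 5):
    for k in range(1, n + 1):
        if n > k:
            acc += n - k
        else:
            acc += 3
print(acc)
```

22

n=1,k=1: not 1>1, acc = 0+3 = 3
n=2,k=1: 2>1, acc = 3+1 = 4
n=2,k=2: not 2>2, acc = 4+3 = 7
n=3,k=1: 3>1, acc = 7+2 = 9
n=3,k=2: 3>2, acc = 9+1 = 10
n=3,k=3: not 3>3, acc = 10+3 = 13
n=4,k=1: 4>1, acc = 13+3 = 16
n=4,k=2: 4>2, acc = 16+2 = 18
n=4,k=3: 4>3, acc = 18+1 = 19
n=4,k=4: not 4>4, acc = 19+3 = 22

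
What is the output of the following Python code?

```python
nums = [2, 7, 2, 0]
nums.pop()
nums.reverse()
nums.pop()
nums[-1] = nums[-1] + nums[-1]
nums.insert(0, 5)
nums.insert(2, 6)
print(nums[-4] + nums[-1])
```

pop() removes 0 → [2, 7, 2]
reverse → [2, 7, 2]
pop() removes 2 → [2, 7]
nums[-1] = nums[-1]+nums[-1] = 7+7 = 14 → [2, 14]
insert 5 at 0 → [5, 2, 14]
insert 6 at 2 → [5, 2, 6, 14]
nums[-4]+nums[-1] = 5+14 = 19

19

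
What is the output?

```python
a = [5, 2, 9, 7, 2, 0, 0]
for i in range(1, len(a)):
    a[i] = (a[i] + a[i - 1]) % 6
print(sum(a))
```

18

i=1: a[1] = (2+5)%6 = 1 → [5, 1, 9, 7, 2, 0, 0]
i=2: a[2] = (9+1)%6 = 4 → [5, 1, 4, 7, 2, 0, 0]
i=3: a[3] = (7+4)%6 = 5 → [5, 1, 4, 5, 2, 0, 0]
i=4: a[4] = (2+5)%6 = 1 → [5, 1, 4, 5, 1, 0, 0]
i=5: a[5] = (0+1)%6 = 1 → [5, 1, 4, 5, 1, 1, 0]
i=6: a[6] = (0+1)%6 = 1 → [5, 1, 4, 5, 1, 1, 1]
sum = 18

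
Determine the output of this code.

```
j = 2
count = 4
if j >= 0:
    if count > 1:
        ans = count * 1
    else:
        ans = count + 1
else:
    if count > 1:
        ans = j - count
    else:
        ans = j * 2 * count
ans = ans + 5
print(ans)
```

j=2, count=4
j >= 0 is True; count > 1 is True
→ ans = count * 1 = 4
ans = 4+5 = 9

9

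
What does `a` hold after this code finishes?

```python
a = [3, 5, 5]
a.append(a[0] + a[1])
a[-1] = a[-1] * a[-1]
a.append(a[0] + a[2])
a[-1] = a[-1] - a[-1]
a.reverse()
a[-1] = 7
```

[0, 64, 5, 5, 7]

append a[0]+a[1] = 3+5 = 8 → [3, 5, 5, 8]
a[-1] = a[-1]*a[-1] = 8*8 = 64 → [3, 5, 5, 64]
append a[0]+a[2] = 3+5 = 8 → [3, 5, 5, 64, 8]
a[-1] = a[-1]-a[-1] = 8-8 = 0 → [3, 5, 5, 64, 0]
reverse → [0, 64, 5, 5, 3]
a[-1] = 7 → [0, 64, 5, 5, 7]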